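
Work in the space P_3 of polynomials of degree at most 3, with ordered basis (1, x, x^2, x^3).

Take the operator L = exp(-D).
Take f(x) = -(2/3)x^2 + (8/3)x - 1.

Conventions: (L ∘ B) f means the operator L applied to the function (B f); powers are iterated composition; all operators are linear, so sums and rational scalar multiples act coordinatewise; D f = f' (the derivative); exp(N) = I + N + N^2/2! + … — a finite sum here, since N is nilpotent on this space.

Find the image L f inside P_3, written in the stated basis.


the image equals g(x) = -(2/3)x^2 + 4x - 13/3

order-1 term: (4/3)x - 8/3
order-2 term: -2/3
the series for exp(-D) f terminates at order 2
exp(-D) f = -(2/3)x^2 + 4x - 13/3


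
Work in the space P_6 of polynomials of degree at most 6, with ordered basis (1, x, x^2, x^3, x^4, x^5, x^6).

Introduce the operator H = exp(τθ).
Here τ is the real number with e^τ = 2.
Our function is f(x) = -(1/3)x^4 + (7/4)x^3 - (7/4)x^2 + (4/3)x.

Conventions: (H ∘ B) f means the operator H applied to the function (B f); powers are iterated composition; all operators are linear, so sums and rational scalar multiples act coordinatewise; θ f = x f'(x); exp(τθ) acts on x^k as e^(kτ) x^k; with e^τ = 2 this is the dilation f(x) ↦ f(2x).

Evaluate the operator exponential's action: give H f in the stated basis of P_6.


exp(τθ) x^k = e^(kτ) x^k; with e^τ = 2 this sends x^k to 2^k x^k
x ↦ 2 x
x^2 ↦ 4 x^2
x^3 ↦ 8 x^3
x^4 ↦ 16 x^4
applying this coordinatewise to f: exp(τθ) f = -(16/3)x^4 + 14x^3 - 7x^2 + (8/3)x

the result is g(x) = -(16/3)x^4 + 14x^3 - 7x^2 + (8/3)x


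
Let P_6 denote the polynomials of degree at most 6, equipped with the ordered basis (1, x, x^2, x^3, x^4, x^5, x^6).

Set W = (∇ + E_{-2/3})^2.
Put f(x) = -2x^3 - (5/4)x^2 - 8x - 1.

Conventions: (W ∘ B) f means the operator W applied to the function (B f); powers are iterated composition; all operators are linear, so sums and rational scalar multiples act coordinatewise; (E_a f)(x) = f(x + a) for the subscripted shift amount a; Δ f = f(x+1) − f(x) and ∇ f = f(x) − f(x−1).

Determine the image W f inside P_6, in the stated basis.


g(x) = -2x^3 - (21/4)x^2 - (13/3)x - 157/27

∇ f = -6x^2 + (7/2)x - 35/4
E_{-2/3} f = -2x^3 + (11/4)x^2 - 9x + 118/27
(∇ + E_{-2/3}) f = -2x^3 - (13/4)x^2 - (11/2)x - 473/108
∇ (∇ + E_{-2/3}) f = -6x^2 - (1/2)x - 17/4
E_{-2/3} (∇ + E_{-2/3}) f = -2x^3 + (3/4)x^2 - (23/6)x - 169/108
(∇ + E_{-2/3}) (∇ + E_{-2/3}) f = -2x^3 - (21/4)x^2 - (13/3)x - 157/27


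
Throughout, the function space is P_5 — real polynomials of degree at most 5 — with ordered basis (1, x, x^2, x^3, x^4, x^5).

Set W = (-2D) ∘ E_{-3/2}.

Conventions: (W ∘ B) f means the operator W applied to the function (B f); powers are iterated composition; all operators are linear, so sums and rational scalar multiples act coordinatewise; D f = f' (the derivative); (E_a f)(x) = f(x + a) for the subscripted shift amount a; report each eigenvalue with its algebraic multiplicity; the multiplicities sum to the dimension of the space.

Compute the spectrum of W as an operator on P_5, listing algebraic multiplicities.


image of 1: 0
image of x: -2
image of x^2: -4x + 6
image of x^3: -6x^2 + 18x - 27/2
image of x^4: -8x^3 + 36x^2 - 54x + 27
image of x^5: -10x^4 + 60x^3 - 135x^2 + 135x - 405/8
the matrix is upper triangular; its diagonal is (0, 0, 0, 0, 0, 0)
for a triangular matrix the eigenvalues are the diagonal entries, with algebraic multiplicity their repetition count

λ = 0 (multiplicity 6)


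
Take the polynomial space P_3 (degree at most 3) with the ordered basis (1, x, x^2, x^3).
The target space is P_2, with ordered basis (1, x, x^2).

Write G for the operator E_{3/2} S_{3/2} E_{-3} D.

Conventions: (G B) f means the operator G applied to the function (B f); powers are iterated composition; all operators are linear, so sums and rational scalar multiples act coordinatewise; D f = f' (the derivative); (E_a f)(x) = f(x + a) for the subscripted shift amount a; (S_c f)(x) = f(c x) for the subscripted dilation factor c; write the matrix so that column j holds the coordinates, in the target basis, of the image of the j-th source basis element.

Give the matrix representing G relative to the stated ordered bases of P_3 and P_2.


image of 1: 0
image of x: 1
image of x^2: 3x - 3/2
image of x^3: (27/4)x^2 - (27/4)x + 27/16
each image's coordinates form column j of the matrix

the matrix is [[0, 1, -3/2, 27/16]; [0, 0, 3, -27/4]; [0, 0, 0, 27/4]] (rows listed top to bottom)


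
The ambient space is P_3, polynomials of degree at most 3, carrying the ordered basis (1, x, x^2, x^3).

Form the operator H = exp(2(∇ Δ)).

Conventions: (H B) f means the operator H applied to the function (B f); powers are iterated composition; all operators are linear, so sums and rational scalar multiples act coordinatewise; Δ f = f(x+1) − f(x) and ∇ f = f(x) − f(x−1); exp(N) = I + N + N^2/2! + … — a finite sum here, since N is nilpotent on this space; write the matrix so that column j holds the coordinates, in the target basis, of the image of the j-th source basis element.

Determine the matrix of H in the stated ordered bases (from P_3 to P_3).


the matrix is [[1, 0, 4, 0]; [0, 1, 0, 12]; [0, 0, 1, 0]; [0, 0, 0, 1]] (rows listed top to bottom)

image of 1: 1
image of x: x
image of x^2: x^2 + 4
image of x^3: x^3 + 12x
each image's coordinates form column j of the matrix


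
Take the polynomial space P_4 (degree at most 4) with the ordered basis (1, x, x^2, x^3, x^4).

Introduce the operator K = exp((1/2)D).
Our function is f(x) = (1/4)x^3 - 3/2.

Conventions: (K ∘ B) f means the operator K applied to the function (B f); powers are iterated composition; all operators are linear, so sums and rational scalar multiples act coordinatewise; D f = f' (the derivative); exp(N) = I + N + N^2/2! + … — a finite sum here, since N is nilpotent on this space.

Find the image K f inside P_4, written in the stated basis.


order-1 term: (3/8)x^2
order-2 term: (3/16)x
order-3 term: 1/32
the series for exp((1/2)D) f terminates at order 3
exp((1/2)D) f = (1/4)x^3 + (3/8)x^2 + (3/16)x - 47/32

the image equals g(x) = (1/4)x^3 + (3/8)x^2 + (3/16)x - 47/32


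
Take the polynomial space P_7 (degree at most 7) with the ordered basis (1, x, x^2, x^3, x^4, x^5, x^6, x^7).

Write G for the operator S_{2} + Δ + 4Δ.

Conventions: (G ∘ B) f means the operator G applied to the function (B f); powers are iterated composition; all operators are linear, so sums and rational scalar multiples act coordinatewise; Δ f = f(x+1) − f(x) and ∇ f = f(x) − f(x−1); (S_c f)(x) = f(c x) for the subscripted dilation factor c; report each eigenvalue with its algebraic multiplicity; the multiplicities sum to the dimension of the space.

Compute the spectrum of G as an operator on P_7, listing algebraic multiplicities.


image of 1: 1
image of x: 2x + 5
image of x^2: 4x^2 + 10x + 5
image of x^3: 8x^3 + 15x^2 + 15x + 5
image of x^4: 16x^4 + 20x^3 + 30x^2 + 20x + 5
image of x^5: 32x^5 + 25x^4 + 50x^3 + 50x^2 + 25x + 5
image of x^6: 64x^6 + 30x^5 + 75x^4 + 100x^3 + 75x^2 + 30x + 5
image of x^7: 128x^7 + 35x^6 + 105x^5 + 175x^4 + 175x^3 + 105x^2 + 35x + 5
the matrix is upper triangular; its diagonal is (1, 2, 4, 8, 16, 32, 64, 128)
for a triangular matrix the eigenvalues are the diagonal entries, with algebraic multiplicity their repetition count

λ = 1 (multiplicity 1), λ = 2 (multiplicity 1), λ = 4 (multiplicity 1), λ = 8 (multiplicity 1), λ = 16 (multiplicity 1), λ = 32 (multiplicity 1), λ = 64 (multiplicity 1), λ = 128 (multiplicity 1)


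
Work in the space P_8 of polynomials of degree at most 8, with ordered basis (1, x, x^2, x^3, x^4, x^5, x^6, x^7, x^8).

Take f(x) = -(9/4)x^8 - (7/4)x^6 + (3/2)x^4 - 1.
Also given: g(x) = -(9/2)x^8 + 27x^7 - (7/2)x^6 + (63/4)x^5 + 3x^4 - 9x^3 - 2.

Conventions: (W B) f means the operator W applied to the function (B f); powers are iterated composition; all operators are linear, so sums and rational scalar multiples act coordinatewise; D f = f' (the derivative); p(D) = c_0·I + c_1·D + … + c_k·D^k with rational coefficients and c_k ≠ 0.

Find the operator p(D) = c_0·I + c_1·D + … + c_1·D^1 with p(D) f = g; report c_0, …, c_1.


D^0 f = -(9/4)x^8 - (7/4)x^6 + (3/2)x^4 - 1
D^1 f = -18x^7 - (21/2)x^5 + 6x^3
matching coefficients of g against c_0 f + c_1 Df + … from the top degree down determines the c_i
solution: c_0 = 2, c_1 = -3/2

c_0 = 2, c_1 = -3/2


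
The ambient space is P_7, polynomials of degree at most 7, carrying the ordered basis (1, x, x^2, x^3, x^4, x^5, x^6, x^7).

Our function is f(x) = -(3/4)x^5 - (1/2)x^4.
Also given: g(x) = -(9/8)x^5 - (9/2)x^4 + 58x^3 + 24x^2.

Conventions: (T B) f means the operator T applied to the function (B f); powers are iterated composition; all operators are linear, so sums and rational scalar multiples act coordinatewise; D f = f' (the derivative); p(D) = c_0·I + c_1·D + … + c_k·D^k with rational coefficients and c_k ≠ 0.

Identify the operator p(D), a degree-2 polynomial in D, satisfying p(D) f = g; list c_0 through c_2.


D^0 f = -(3/4)x^5 - (1/2)x^4
D^1 f = -(15/4)x^4 - 2x^3
D^2 f = -15x^3 - 6x^2
matching coefficients of g against c_0 f + c_1 Df + … from the top degree down determines the c_i
solution: c_0 = 3/2, c_1 = 1, c_2 = -4

c_0 = 3/2, c_1 = 1, c_2 = -4


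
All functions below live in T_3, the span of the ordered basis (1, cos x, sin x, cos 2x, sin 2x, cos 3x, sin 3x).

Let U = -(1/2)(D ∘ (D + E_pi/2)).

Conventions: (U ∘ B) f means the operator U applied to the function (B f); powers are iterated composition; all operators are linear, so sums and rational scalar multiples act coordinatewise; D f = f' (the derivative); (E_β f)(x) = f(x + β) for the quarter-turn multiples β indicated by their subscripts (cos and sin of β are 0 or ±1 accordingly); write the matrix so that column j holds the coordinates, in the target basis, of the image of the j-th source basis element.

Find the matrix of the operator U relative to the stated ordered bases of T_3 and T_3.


image of 1: 0
image of cos x: cos x
image of sin x: sin x
image of cos 2x: 2cos 2x - sin 2x
image of sin 2x: cos 2x + 2sin 2x
image of cos 3x: 3cos 3x
image of sin 3x: 3sin 3x
each image's coordinates form column j of the matrix

the matrix is [[0, 0, 0, 0, 0, 0, 0]; [0, 1, 0, 0, 0, 0, 0]; [0, 0, 1, 0, 0, 0, 0]; [0, 0, 0, 2, 1, 0, 0]; [0, 0, 0, -1, 2, 0, 0]; [0, 0, 0, 0, 0, 3, 0]; [0, 0, 0, 0, 0, 0, 3]] (rows listed top to bottom)


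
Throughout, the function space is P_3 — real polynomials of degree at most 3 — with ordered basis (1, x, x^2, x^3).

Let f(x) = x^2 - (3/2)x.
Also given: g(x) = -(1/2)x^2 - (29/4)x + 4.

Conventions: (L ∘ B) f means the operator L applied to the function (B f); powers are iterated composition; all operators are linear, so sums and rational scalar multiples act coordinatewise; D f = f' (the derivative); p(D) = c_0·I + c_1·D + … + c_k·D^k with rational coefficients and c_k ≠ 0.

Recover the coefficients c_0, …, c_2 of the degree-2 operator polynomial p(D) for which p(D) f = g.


c_0 = -1/2, c_1 = -4, c_2 = -1

D^0 f = x^2 - (3/2)x
D^1 f = 2x - 3/2
D^2 f = 2
matching coefficients of g against c_0 f + c_1 Df + … from the top degree down determines the c_i
solution: c_0 = -1/2, c_1 = -4, c_2 = -1


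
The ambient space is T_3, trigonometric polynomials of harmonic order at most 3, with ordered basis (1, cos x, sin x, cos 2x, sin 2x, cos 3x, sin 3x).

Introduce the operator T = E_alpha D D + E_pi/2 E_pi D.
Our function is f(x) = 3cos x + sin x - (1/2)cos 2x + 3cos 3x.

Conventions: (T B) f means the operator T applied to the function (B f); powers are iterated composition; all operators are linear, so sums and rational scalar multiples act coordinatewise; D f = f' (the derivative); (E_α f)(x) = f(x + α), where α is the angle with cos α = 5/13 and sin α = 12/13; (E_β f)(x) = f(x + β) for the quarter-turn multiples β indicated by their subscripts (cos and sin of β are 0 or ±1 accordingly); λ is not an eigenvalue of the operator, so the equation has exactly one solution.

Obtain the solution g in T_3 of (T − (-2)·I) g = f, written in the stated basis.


write g with unknown coordinates in the stated basis and equate coefficients in (T − (-2)·I) g = f
solving from the highest basis element down gives g = (57/50)cos x - (1/50)sin x - (407/7880)cos 2x + (409/7880)sin 2x + (24177/71762)cos 3x + (5589/35881)sin 3x
check: T g = (18/25)cos x + (26/25)sin x - (1563/3940)cos 2x - (409/3940)sin 2x + (83466/35881)cos 3x - (11178/35881)sin 3x
so T g − (-2)·g = 3cos x + sin x - (1/2)cos 2x + 3cos 3x = f ✓

the result is g(x) = (57/50)cos x - (1/50)sin x - (407/7880)cos 2x + (409/7880)sin 2x + (24177/71762)cos 3x + (5589/35881)sin 3x


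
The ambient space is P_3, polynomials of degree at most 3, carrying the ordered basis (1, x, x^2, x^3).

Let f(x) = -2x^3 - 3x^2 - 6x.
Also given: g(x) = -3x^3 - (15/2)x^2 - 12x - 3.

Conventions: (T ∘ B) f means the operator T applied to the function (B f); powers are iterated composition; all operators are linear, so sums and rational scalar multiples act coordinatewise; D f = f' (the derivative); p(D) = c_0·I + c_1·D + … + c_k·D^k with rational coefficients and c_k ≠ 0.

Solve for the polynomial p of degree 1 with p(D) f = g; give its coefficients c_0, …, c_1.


c_0 = 3/2, c_1 = 1/2

D^0 f = -2x^3 - 3x^2 - 6x
D^1 f = -6x^2 - 6x - 6
matching coefficients of g against c_0 f + c_1 Df + … from the top degree down determines the c_i
solution: c_0 = 3/2, c_1 = 1/2


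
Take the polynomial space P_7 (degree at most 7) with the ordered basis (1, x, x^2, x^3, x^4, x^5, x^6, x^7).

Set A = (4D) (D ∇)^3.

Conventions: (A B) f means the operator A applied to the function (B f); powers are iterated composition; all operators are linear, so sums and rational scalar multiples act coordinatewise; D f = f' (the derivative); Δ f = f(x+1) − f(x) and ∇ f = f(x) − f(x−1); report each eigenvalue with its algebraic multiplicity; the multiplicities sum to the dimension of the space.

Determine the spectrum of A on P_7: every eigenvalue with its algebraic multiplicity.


image of 1: 0
image of x: 0
image of x^2: 0
image of x^3: 0
image of x^4: 0
image of x^5: 0
image of x^6: 0
image of x^7: 20160
the matrix is upper triangular; its diagonal is (0, 0, 0, 0, 0, 0, 0, 0)
for a triangular matrix the eigenvalues are the diagonal entries, with algebraic multiplicity their repetition count

λ = 0 (multiplicity 8)


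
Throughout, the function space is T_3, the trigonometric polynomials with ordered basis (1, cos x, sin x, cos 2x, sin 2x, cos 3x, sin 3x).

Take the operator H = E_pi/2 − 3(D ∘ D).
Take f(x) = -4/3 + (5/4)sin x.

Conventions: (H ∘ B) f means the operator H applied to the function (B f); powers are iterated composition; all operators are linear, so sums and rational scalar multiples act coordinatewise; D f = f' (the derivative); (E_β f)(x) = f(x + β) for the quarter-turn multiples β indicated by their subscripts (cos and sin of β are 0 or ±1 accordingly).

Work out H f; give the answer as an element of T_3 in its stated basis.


the image equals g(x) = -4/3 + (5/4)cos x + (15/4)sin x

E_pi/2 f = -4/3 + (5/4)cos x
D f = (5/4)cos x
D D f = -(5/4)sin x
(-3(D ∘ D)) f = (15/4)sin x
(E_pi/2 − 3(D ∘ D)) f = -4/3 + (5/4)cos x + (15/4)sin x


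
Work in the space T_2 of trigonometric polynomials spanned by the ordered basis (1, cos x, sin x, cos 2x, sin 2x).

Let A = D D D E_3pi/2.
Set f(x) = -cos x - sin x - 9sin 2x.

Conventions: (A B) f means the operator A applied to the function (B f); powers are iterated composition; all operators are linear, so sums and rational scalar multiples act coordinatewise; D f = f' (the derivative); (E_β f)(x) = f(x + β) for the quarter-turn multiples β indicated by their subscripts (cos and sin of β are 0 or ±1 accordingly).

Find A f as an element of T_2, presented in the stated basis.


E_3pi/2 f = cos x - sin x + 9sin 2x
D E_3pi/2 f = -cos x - sin x + 18cos 2x
D D E_3pi/2 f = -cos x + sin x - 36sin 2x
D D D E_3pi/2 f = cos x + sin x - 72cos 2x

the image equals g(x) = cos x + sin x - 72cos 2x


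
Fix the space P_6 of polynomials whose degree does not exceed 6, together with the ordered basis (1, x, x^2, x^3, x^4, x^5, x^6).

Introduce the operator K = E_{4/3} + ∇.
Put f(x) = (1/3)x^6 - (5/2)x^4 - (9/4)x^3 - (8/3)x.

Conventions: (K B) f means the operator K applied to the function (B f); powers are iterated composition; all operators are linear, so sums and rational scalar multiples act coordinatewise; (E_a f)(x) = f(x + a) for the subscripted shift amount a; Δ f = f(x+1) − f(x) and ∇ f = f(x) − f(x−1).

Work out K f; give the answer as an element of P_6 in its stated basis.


the result is g(x) = (1/3)x^6 + (14/3)x^5 + (25/18)x^4 - (1009/324)x^3 - (5383/324)x^2 - (30319/972)x - 154553/8748

E_{4/3} f = (1/3)x^6 + (8/3)x^5 + (115/18)x^4 + (71/324)x^3 - (1609/81)x^2 - (7276/243)x - 32624/2187
∇ f = 2x^5 - 5x^4 - (10/3)x^3 + (13/4)x^2 - (5/4)x - 11/4
(E_{4/3} + ∇) f = (1/3)x^6 + (14/3)x^5 + (25/18)x^4 - (1009/324)x^3 - (5383/324)x^2 - (30319/972)x - 154553/8748


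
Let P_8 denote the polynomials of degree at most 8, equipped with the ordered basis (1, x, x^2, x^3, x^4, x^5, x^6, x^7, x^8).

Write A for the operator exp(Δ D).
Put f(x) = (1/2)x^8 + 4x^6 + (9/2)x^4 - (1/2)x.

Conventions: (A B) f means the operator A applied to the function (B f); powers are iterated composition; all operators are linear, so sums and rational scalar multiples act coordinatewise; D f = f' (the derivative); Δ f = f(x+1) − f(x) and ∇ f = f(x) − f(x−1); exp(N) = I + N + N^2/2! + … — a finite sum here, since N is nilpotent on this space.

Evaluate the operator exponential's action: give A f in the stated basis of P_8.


g(x) = (1/2)x^8 + 32x^6 + 84x^5 + (1369/2)x^4 + 2060x^3 + 5718x^2 + (18403/2)x + 7328

order-1 term: 28x^6 + 84x^5 + 260x^4 + 380x^3 + 378x^2 + 202x + 46
order-2 term: 420x^4 + 1680x^3 + 3660x^2 + 3960x + 1762
order-3 term: 1680x^2 + 5040x + 4680
order-4 term: 840
the series for exp(Δ D) f terminates at order 4
exp(Δ D) f = (1/2)x^8 + 32x^6 + 84x^5 + (1369/2)x^4 + 2060x^3 + 5718x^2 + (18403/2)x + 7328


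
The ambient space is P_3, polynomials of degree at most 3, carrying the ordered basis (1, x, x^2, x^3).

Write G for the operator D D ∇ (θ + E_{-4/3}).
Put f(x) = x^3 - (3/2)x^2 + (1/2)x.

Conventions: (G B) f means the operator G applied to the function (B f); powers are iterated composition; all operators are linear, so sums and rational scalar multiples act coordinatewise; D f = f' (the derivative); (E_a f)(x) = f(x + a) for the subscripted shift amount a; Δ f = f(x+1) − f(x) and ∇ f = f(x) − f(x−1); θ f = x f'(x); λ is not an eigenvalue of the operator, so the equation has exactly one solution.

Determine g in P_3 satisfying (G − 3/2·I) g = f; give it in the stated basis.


write g with unknown coordinates in the stated basis and equate coefficients in (G − 3/2·I) g = f
solving from the highest basis element down gives g = -(2/3)x^3 + x^2 - (1/3)x - 32/3
check: G g = -16
so G g − 3/2·g = x^3 - (3/2)x^2 + (1/2)x = f ✓

g(x) = -(2/3)x^3 + x^2 - (1/3)x - 32/3


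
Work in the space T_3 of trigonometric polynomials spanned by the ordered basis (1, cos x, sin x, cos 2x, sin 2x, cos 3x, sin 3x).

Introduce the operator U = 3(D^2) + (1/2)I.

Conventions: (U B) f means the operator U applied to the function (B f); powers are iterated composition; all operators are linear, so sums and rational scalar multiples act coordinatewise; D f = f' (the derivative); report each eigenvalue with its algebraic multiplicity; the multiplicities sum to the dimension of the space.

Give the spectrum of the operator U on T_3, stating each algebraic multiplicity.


image of 1: 1/2
image of cos x: -(5/2)cos x
image of sin x: -(5/2)sin x
image of cos 2x: -(23/2)cos 2x
image of sin 2x: -(23/2)sin 2x
image of cos 3x: -(53/2)cos 3x
image of sin 3x: -(53/2)sin 3x
the matrix is diagonal; its diagonal is (1/2, -5/2, -5/2, -23/2, -23/2, -53/2, -53/2)
for a triangular matrix the eigenvalues are the diagonal entries, with algebraic multiplicity their repetition count

λ = -53/2 (multiplicity 2), λ = -23/2 (multiplicity 2), λ = -5/2 (multiplicity 2), λ = 1/2 (multiplicity 1)


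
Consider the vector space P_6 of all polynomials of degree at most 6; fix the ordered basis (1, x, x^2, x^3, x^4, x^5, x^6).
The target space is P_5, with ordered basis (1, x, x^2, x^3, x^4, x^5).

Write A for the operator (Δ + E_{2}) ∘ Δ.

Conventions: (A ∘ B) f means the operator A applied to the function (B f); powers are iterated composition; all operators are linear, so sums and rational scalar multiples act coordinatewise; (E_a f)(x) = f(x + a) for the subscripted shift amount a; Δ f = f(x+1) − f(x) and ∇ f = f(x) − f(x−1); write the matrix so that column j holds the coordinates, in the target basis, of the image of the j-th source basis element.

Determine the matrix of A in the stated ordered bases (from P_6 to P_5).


image of 1: 0
image of x: 1
image of x^2: 2x + 7
image of x^3: 3x^2 + 21x + 25
image of x^4: 4x^3 + 42x^2 + 100x + 79
image of x^5: 5x^4 + 70x^3 + 250x^2 + 395x + 241
image of x^6: 6x^5 + 105x^4 + 500x^3 + 1185x^2 + 1446x + 727
each image's coordinates form column j of the matrix

the matrix is [[0, 1, 7, 25, 79, 241, 727]; [0, 0, 2, 21, 100, 395, 1446]; [0, 0, 0, 3, 42, 250, 1185]; [0, 0, 0, 0, 4, 70, 500]; [0, 0, 0, 0, 0, 5, 105]; [0, 0, 0, 0, 0, 0, 6]] (rows listed top to bottom)


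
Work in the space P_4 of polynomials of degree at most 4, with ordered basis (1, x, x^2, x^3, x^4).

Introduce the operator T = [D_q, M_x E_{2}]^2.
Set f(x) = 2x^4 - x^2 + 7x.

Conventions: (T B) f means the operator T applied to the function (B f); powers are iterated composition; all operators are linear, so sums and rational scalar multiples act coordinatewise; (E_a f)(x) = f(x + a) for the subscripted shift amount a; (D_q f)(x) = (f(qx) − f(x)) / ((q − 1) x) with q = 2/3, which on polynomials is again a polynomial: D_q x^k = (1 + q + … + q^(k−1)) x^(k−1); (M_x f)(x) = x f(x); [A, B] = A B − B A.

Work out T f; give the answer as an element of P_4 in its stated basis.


E_{2} f = 2x^4 + 16x^3 + 47x^2 + 67x + 42
M_x E_{2} f = 2x^5 + 16x^4 + 47x^3 + 67x^2 + 42x
D_q (M_x E_{2}) f = (422/81)x^4 + (1040/27)x^3 + (893/9)x^2 + (335/3)x + 42
D_q f = (130/27)x^3 - (5/3)x + 7
E_{2} D_q f = (130/27)x^3 + (260/9)x^2 + (505/9)x + 1139/27
M_x E_{2} D_q f = (130/27)x^4 + (260/9)x^3 + (505/9)x^2 + (1139/27)x
[D_q, M_x E_{2}] f = (32/81)x^4 + (260/27)x^3 + (388/9)x^2 + (1876/27)x + 42
E_{2} [D_q, M_x E_{2}] f = (32/81)x^4 + (1036/81)x^3 + (2980/27)x^2 + (29980/81)x + 35378/81
M_x E_{2} [D_q, M_x E_{2}] f = (32/81)x^5 + (1036/81)x^4 + (2980/27)x^3 + (29980/81)x^2 + (35378/81)x
D_q (M_x E_{2}) [D_q, M_x E_{2}] f = (6752/6561)x^4 + (67340/2187)x^3 + (56620/243)x^2 + (149900/243)x + 35378/81
D_q [D_q, M_x E_{2}] f = (2080/2187)x^3 + (4940/243)x^2 + (1940/27)x + 1876/27
E_{2} D_q [D_q, M_x E_{2}] f = (2080/2187)x^3 + (18980/729)x^2 + (119980/729)x + 660716/2187
M_x E_{2} D_q [D_q, M_x E_{2}] f = (2080/2187)x^4 + (18980/729)x^3 + (119980/729)x^2 + (660716/2187)x
[D_q, M_x E_{2}] [D_q, M_x E_{2}] f = (512/6561)x^4 + (10400/2187)x^3 + (49880/729)x^2 + (688384/2187)x + 35378/81

the result is g(x) = (512/6561)x^4 + (10400/2187)x^3 + (49880/729)x^2 + (688384/2187)x + 35378/81


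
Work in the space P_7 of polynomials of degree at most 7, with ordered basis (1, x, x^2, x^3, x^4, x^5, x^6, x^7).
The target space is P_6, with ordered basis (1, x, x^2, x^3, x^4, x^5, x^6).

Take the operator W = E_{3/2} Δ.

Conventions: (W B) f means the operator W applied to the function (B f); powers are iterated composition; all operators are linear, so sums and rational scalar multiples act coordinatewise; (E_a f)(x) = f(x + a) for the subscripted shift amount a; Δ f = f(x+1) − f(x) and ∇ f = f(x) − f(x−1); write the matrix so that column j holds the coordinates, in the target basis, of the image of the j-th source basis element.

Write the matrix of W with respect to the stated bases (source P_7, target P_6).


the matrix is [[0, 1, 4, 49/4, 34, 1441/16, 931/4, 37969/64]; [0, 0, 2, 12, 49, 170, 4323/8, 6517/4]; [0, 0, 0, 3, 24, 245/2, 510, 30261/16]; [0, 0, 0, 0, 4, 40, 245, 1190]; [0, 0, 0, 0, 0, 5, 60, 1715/4]; [0, 0, 0, 0, 0, 0, 6, 84]; [0, 0, 0, 0, 0, 0, 0, 7]] (rows listed top to bottom)

image of 1: 0
image of x: 1
image of x^2: 2x + 4
image of x^3: 3x^2 + 12x + 49/4
image of x^4: 4x^3 + 24x^2 + 49x + 34
image of x^5: 5x^4 + 40x^3 + (245/2)x^2 + 170x + 1441/16
image of x^6: 6x^5 + 60x^4 + 245x^3 + 510x^2 + (4323/8)x + 931/4
image of x^7: 7x^6 + 84x^5 + (1715/4)x^4 + 1190x^3 + (30261/16)x^2 + (6517/4)x + 37969/64
each image's coordinates form column j of the matrix


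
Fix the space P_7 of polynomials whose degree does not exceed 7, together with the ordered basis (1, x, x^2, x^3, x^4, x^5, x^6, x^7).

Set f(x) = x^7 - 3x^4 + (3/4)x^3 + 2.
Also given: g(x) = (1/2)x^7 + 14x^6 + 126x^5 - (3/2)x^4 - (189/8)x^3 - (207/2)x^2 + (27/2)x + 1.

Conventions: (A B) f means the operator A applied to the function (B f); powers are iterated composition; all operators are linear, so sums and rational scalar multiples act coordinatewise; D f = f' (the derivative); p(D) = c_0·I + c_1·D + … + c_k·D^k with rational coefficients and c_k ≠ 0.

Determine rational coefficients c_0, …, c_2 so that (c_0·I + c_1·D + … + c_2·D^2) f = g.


p(D) = (1/2)·I + 2·D + 3·D^2, i.e. c_0 = 1/2, c_1 = 2, c_2 = 3

D^0 f = x^7 - 3x^4 + (3/4)x^3 + 2
D^1 f = 7x^6 - 12x^3 + (9/4)x^2
D^2 f = 42x^5 - 36x^2 + (9/2)x
matching coefficients of g against c_0 f + c_1 Df + … from the top degree down determines the c_i
solution: c_0 = 1/2, c_1 = 2, c_2 = 3


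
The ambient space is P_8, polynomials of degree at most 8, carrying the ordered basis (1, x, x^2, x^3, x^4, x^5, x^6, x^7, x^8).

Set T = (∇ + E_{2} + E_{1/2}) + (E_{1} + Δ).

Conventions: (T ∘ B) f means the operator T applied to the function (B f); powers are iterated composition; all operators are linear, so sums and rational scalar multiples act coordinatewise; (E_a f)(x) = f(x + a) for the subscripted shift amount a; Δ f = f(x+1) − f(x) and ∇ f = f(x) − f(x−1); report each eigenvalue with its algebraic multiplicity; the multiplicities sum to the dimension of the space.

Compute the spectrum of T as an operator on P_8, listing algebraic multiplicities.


image of 1: 3
image of x: 3x + 11/2
image of x^2: 3x^2 + 11x + 21/4
image of x^3: 3x^3 + (33/2)x^2 + (63/4)x + 89/8
image of x^4: 3x^4 + 22x^3 + (63/2)x^2 + (89/2)x + 273/16
image of x^5: 3x^5 + (55/2)x^4 + (105/2)x^3 + (445/4)x^2 + (1365/16)x + 1121/32
image of x^6: 3x^6 + 33x^5 + (315/4)x^4 + (445/2)x^3 + (4095/16)x^2 + (3363/16)x + 4161/64
image of x^7: 3x^7 + (77/2)x^6 + (441/4)x^5 + (3115/8)x^4 + (9555/16)x^3 + (23541/32)x^2 + (29127/64)x + 16769/128
image of x^8: 3x^8 + 44x^7 + 147x^6 + 623x^5 + (9555/8)x^4 + (7847/4)x^3 + (29127/16)x^2 + (16769/16)x + 65793/256
the matrix is upper triangular; its diagonal is (3, 3, 3, 3, 3, 3, 3, 3, 3)
for a triangular matrix the eigenvalues are the diagonal entries, with algebraic multiplicity their repetition count

λ = 3 (multiplicity 9)


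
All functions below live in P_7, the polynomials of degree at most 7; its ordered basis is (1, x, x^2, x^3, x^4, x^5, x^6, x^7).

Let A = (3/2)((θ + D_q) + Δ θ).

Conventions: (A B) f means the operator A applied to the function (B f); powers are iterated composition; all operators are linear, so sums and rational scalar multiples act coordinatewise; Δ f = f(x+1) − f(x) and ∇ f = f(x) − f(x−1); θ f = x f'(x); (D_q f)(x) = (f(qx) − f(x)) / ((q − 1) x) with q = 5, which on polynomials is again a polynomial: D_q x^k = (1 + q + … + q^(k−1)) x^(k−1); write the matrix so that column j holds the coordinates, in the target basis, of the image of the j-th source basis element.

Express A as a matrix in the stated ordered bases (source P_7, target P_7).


the matrix is [[0, 3, 3, 9/2, 6, 15/2, 9, 21/2]; [0, 3/2, 15, 27/2, 24, 75/2, 54, 147/2]; [0, 0, 3, 60, 36, 75, 135, 441/2]; [0, 0, 0, 9/2, 258, 75, 180, 735/2]; [0, 0, 0, 0, 6, 1209, 135, 735/2]; [0, 0, 0, 0, 0, 15/2, 5913, 441/2]; [0, 0, 0, 0, 0, 0, 9, 29370]; [0, 0, 0, 0, 0, 0, 0, 21/2]] (rows listed top to bottom)

image of 1: 0
image of x: (3/2)x + 3
image of x^2: 3x^2 + 15x + 3
image of x^3: (9/2)x^3 + 60x^2 + (27/2)x + 9/2
image of x^4: 6x^4 + 258x^3 + 36x^2 + 24x + 6
image of x^5: (15/2)x^5 + 1209x^4 + 75x^3 + 75x^2 + (75/2)x + 15/2
image of x^6: 9x^6 + 5913x^5 + 135x^4 + 180x^3 + 135x^2 + 54x + 9
image of x^7: (21/2)x^7 + 29370x^6 + (441/2)x^5 + (735/2)x^4 + (735/2)x^3 + (441/2)x^2 + (147/2)x + 21/2
each image's coordinates form column j of the matrix


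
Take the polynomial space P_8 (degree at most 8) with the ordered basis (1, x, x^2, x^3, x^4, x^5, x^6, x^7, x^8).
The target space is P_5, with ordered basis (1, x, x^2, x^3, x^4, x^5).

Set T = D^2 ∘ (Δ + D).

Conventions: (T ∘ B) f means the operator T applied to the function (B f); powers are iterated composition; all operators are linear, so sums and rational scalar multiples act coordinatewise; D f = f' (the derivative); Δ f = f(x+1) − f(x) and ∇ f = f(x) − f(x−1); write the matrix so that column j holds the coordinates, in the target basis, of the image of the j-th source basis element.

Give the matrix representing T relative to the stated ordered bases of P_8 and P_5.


image of 1: 0
image of x: 0
image of x^2: 0
image of x^3: 12
image of x^4: 48x + 12
image of x^5: 120x^2 + 60x + 20
image of x^6: 240x^3 + 180x^2 + 120x + 30
image of x^7: 420x^4 + 420x^3 + 420x^2 + 210x + 42
image of x^8: 672x^5 + 840x^4 + 1120x^3 + 840x^2 + 336x + 56
each image's coordinates form column j of the matrix

the matrix is [[0, 0, 0, 12, 12, 20, 30, 42, 56]; [0, 0, 0, 0, 48, 60, 120, 210, 336]; [0, 0, 0, 0, 0, 120, 180, 420, 840]; [0, 0, 0, 0, 0, 0, 240, 420, 1120]; [0, 0, 0, 0, 0, 0, 0, 420, 840]; [0, 0, 0, 0, 0, 0, 0, 0, 672]] (rows listed top to bottom)


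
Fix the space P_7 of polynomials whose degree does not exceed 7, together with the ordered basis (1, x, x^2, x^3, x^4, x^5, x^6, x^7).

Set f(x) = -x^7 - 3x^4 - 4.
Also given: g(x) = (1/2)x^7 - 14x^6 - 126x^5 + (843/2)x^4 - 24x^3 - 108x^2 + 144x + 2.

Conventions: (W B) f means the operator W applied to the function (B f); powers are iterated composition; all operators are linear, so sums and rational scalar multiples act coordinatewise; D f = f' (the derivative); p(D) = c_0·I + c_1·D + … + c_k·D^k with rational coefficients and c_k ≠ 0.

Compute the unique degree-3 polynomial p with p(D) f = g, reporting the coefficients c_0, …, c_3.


c_0 = -1/2, c_1 = 2, c_2 = 3, c_3 = -2

D^0 f = -x^7 - 3x^4 - 4
D^1 f = -7x^6 - 12x^3
D^2 f = -42x^5 - 36x^2
D^3 f = -210x^4 - 72x
matching coefficients of g against c_0 f + c_1 Df + … from the top degree down determines the c_i
solution: c_0 = -1/2, c_1 = 2, c_2 = 3, c_3 = -2


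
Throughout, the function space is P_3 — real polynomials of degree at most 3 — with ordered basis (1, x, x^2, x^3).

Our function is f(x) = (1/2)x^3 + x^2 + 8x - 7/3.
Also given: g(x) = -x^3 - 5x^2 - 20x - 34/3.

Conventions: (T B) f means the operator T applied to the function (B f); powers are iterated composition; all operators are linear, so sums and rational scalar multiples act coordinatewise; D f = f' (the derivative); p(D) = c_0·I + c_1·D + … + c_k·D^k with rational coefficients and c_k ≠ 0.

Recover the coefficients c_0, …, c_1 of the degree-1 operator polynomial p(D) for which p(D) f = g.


D^0 f = (1/2)x^3 + x^2 + 8x - 7/3
D^1 f = (3/2)x^2 + 2x + 8
matching coefficients of g against c_0 f + c_1 Df + … from the top degree down determines the c_i
solution: c_0 = -2, c_1 = -2

p(D) = -2·I − 2·D, i.e. c_0 = -2, c_1 = -2


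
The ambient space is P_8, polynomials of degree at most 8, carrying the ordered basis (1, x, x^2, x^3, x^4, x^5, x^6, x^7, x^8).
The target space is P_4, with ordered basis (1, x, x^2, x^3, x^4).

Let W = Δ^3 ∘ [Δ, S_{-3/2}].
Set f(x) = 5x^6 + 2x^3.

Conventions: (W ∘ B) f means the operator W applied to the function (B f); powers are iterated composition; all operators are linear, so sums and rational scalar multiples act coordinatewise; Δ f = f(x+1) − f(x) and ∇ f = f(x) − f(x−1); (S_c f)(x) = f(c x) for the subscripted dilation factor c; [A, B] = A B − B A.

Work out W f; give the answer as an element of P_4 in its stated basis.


g(x) = (273375/8)x^2 + (455625/4)x + 111375

S_{-3/2} f = (3645/64)x^6 - (27/4)x^3
Δ S_{-3/2} f = (10935/32)x^5 + (54675/64)x^4 + (18225/16)x^3 + (53379/64)x^2 + (10287/32)x + 3213/64
Δ f = 30x^5 + 75x^4 + 100x^3 + 81x^2 + 36x + 7
S_{-3/2} Δ f = -(3645/16)x^5 + (6075/16)x^4 - (675/2)x^3 + (729/4)x^2 - 54x + 7
[Δ, S_{-3/2}] f = (18225/32)x^5 + (30375/64)x^4 + (23625/16)x^3 + (41715/64)x^2 + (12015/32)x + 2765/64
Δ [Δ, S_{-3/2}] f = (91125/32)x^4 + (30375/4)x^3 + (415125/32)x^2 + (83835/8)x + 113535/32
Δ Δ [Δ, S_{-3/2}] f = (91125/8)x^3 + (637875/16)x^2 + (961875/16)x + 542295/16
Δ Δ Δ [Δ, S_{-3/2}] f = (273375/8)x^2 + (455625/4)x + 111375


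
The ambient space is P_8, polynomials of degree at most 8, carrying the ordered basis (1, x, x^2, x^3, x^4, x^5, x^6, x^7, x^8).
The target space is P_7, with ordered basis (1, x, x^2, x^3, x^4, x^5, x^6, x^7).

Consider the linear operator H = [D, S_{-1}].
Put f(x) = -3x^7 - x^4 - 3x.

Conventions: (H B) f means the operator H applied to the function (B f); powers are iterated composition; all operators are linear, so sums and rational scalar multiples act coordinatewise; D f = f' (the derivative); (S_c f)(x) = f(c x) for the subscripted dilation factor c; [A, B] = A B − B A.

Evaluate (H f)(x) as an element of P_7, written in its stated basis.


S_{-1} f = 3x^7 - x^4 + 3x
D S_{-1} f = 21x^6 - 4x^3 + 3
D f = -21x^6 - 4x^3 - 3
S_{-1} D f = -21x^6 + 4x^3 - 3
[D, S_{-1}] f = 42x^6 - 8x^3 + 6

g(x) = 42x^6 - 8x^3 + 6


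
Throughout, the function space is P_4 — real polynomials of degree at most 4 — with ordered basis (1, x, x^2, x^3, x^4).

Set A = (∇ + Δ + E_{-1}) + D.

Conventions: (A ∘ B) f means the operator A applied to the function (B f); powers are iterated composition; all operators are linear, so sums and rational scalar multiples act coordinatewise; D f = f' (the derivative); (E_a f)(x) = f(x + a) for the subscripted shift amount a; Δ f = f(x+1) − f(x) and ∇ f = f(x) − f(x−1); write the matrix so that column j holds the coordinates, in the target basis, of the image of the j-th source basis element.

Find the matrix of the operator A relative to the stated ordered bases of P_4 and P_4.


the matrix is [[1, 2, 1, 1, 1]; [0, 1, 4, 3, 4]; [0, 0, 1, 6, 6]; [0, 0, 0, 1, 8]; [0, 0, 0, 0, 1]] (rows listed top to bottom)

image of 1: 1
image of x: x + 2
image of x^2: x^2 + 4x + 1
image of x^3: x^3 + 6x^2 + 3x + 1
image of x^4: x^4 + 8x^3 + 6x^2 + 4x + 1
each image's coordinates form column j of the matrix


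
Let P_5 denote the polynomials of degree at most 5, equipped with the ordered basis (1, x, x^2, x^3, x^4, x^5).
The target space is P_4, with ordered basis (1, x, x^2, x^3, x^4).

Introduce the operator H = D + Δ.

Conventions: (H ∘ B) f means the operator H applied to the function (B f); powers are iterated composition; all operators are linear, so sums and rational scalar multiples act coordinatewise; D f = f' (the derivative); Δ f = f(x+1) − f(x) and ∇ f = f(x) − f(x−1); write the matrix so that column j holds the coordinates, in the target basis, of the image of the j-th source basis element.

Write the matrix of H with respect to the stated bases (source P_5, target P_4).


image of 1: 0
image of x: 2
image of x^2: 4x + 1
image of x^3: 6x^2 + 3x + 1
image of x^4: 8x^3 + 6x^2 + 4x + 1
image of x^5: 10x^4 + 10x^3 + 10x^2 + 5x + 1
each image's coordinates form column j of the matrix

the matrix is [[0, 2, 1, 1, 1, 1]; [0, 0, 4, 3, 4, 5]; [0, 0, 0, 6, 6, 10]; [0, 0, 0, 0, 8, 10]; [0, 0, 0, 0, 0, 10]] (rows listed top to bottom)


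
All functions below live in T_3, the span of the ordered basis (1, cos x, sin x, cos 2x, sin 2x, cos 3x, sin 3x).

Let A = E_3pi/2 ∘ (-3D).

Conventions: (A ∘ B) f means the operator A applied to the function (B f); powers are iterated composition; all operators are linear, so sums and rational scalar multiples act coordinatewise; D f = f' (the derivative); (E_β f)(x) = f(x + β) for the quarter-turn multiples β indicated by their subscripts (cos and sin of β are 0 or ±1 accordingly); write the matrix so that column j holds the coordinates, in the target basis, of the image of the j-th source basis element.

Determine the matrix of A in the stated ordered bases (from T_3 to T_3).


image of 1: 0
image of cos x: -3cos x
image of sin x: -3sin x
image of cos 2x: -6sin 2x
image of sin 2x: 6cos 2x
image of cos 3x: 9cos 3x
image of sin 3x: 9sin 3x
each image's coordinates form column j of the matrix

the matrix is [[0, 0, 0, 0, 0, 0, 0]; [0, -3, 0, 0, 0, 0, 0]; [0, 0, -3, 0, 0, 0, 0]; [0, 0, 0, 0, 6, 0, 0]; [0, 0, 0, -6, 0, 0, 0]; [0, 0, 0, 0, 0, 9, 0]; [0, 0, 0, 0, 0, 0, 9]] (rows listed top to bottom)


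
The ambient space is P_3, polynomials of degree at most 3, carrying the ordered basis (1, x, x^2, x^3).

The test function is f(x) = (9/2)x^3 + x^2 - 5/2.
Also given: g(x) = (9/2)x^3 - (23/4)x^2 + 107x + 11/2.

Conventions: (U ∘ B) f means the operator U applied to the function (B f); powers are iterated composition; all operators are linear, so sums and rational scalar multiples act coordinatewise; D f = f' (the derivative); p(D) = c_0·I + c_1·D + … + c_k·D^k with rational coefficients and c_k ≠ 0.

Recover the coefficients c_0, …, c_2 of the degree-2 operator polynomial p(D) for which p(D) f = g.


D^0 f = (9/2)x^3 + x^2 - 5/2
D^1 f = (27/2)x^2 + 2x
D^2 f = 27x + 2
matching coefficients of g against c_0 f + c_1 Df + … from the top degree down determines the c_i
solution: c_0 = 1, c_1 = -1/2, c_2 = 4

p(D) = I − (1/2)·D + 4·D^2, i.e. c_0 = 1, c_1 = -1/2, c_2 = 4


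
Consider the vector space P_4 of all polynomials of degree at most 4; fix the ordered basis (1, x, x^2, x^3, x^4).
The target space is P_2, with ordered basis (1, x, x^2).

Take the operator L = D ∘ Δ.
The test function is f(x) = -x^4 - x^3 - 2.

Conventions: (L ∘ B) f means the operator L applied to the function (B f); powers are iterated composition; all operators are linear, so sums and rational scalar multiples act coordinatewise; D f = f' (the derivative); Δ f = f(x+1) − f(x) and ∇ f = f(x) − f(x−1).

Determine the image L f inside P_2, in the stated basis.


Δ f = -4x^3 - 9x^2 - 7x - 2
D Δ f = -12x^2 - 18x - 7

the image equals g(x) = -12x^2 - 18x - 7


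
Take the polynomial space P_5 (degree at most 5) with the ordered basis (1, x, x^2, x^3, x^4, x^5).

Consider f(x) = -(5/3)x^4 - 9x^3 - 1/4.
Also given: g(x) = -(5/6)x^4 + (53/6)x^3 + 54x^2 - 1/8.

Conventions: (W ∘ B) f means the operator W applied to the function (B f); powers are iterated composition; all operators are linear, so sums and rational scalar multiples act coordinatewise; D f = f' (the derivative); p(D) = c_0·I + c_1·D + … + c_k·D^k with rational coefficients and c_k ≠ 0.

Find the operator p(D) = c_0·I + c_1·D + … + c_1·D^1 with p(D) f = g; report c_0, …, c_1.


D^0 f = -(5/3)x^4 - 9x^3 - 1/4
D^1 f = -(20/3)x^3 - 27x^2
matching coefficients of g against c_0 f + c_1 Df + … from the top degree down determines the c_i
solution: c_0 = 1/2, c_1 = -2

p(D) = (1/2)·I − 2·D, i.e. c_0 = 1/2, c_1 = -2


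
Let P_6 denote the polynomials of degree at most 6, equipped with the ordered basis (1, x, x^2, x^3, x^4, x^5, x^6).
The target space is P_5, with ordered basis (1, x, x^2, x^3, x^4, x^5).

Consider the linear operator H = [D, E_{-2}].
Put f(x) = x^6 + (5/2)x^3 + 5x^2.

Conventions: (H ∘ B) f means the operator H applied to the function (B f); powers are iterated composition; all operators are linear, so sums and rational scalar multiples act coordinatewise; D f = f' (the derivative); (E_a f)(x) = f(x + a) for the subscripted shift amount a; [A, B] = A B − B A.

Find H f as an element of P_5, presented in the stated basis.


E_{-2} f = x^6 - 12x^5 + 60x^4 - (315/2)x^3 + 230x^2 - 182x + 64
D E_{-2} f = 6x^5 - 60x^4 + 240x^3 - (945/2)x^2 + 460x - 182
D f = 6x^5 + (15/2)x^2 + 10x
E_{-2} D f = 6x^5 - 60x^4 + 240x^3 - (945/2)x^2 + 460x - 182
[D, E_{-2}] f = 0

the result is g(x) = 0
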